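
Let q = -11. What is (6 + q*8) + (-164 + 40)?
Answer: -206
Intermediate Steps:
(6 + q*8) + (-164 + 40) = (6 - 11*8) + (-164 + 40) = (6 - 88) - 124 = -82 - 124 = -206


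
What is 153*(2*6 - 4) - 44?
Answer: 1180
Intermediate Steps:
153*(2*6 - 4) - 44 = 153*(12 - 4) - 44 = 153*8 - 44 = 1224 - 44 = 1180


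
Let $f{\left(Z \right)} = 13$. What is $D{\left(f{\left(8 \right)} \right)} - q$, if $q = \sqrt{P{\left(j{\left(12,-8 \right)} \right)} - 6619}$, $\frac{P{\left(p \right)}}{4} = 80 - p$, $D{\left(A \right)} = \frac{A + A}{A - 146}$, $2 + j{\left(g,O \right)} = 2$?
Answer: $- \frac{26}{133} - i \sqrt{6299} \approx -0.19549 - 79.366 i$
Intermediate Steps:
$j{\left(g,O \right)} = 0$ ($j{\left(g,O \right)} = -2 + 2 = 0$)
$D{\left(A \right)} = \frac{2 A}{-146 + A}$
$P{\left(p \right)} = 320 - 4 p$ ($P{\left(p \right)} = 4 \left(80 - p\right) = 320 - 4 p$)
$q = i \sqrt{6299}$ ($q = \sqrt{\left(320 - 0\right) - 6619} = \sqrt{\left(320 + 0\right) - 6619} = \sqrt{320 - 6619} = \sqrt{-6299} = i \sqrt{6299} \approx 79.366 i$)
$D{\left(f{\left(8 \right)} \right)} - q = 2 \cdot 13 \frac{1}{-146 + 13} - i \sqrt{6299} = 2 \cdot 13 \frac{1}{-133} - i \sqrt{6299} = 2 \cdot 13 \left(- \frac{1}{133}\right) - i \sqrt{6299} = - \frac{26}{133} - i \sqrt{6299}$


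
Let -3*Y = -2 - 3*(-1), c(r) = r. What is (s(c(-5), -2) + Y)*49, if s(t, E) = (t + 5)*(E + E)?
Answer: -49/3 ≈ -16.333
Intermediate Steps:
Y = -⅓ (Y = -(-2 - 3*(-1))/3 = -(-2 + 3)/3 = -⅓*1 = -⅓ ≈ -0.33333)
s(t, E) = 2*E*(5 + t) (s(t, E) = (5 + t)*(2*E) = 2*E*(5 + t))
(s(c(-5), -2) + Y)*49 = (2*(-2)*(5 - 5) - ⅓)*49 = (2*(-2)*0 - ⅓)*49 = (0 - ⅓)*49 = -⅓*49 = -49/3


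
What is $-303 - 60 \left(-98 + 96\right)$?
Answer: $-183$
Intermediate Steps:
$-303 - 60 \left(-98 + 96\right) = -303 - -120 = -303 + 120 = -183$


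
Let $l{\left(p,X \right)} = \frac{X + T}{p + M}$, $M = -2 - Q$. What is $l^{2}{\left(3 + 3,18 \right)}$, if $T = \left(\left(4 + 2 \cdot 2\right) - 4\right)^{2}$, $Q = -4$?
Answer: $\frac{289}{16} \approx 18.063$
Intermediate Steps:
$T = 16$ ($T = \left(\left(4 + 4\right) - 4\right)^{2} = \left(8 - 4\right)^{2} = 4^{2} = 16$)
$M = 2$ ($M = -2 - -4 = -2 + 4 = 2$)
$l{\left(p,X \right)} = \frac{16 + X}{2 + p}$ ($l{\left(p,X \right)} = \frac{X + 16}{p + 2} = \frac{16 + X}{2 + p}$)
$l^{2}{\left(3 + 3,18 \right)} = \left(\frac{16 + 18}{2 + \left(3 + 3\right)}\right)^{2} = \left(\frac{1}{2 + 6} \cdot 34\right)^{2} = \left(\frac{1}{8} \cdot 34\right)^{2} = \left(\frac{17}{4}\right)^{2} = \frac{289}{16}$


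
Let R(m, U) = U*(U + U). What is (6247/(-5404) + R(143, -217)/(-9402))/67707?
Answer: -283836103/1720042440228 ≈ -0.00016502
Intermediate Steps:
R(m, U) = 2*U² (R(m, U) = U*(2*U) = 2*U²)
(6247/(-5404) + R(143, -217)/(-9402))/67707 = (6247/(-5404) + (2*(-217)²)/(-9402))/67707 = (6247*(-1/5404) + (2*47089)*(-1/9402))*(1/67707) = (-6247/5404 + 94178*(-1/9402))*(1/67707) = (-6247/5404 - 47089/4701)*(1/67707) = -283836103/25404204*1/67707 = -283836103/1720042440228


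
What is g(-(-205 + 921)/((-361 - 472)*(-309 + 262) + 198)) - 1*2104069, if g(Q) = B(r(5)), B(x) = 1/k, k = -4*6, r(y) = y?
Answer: -50497657/24 ≈ -2.1041e+6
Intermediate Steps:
k = -24
B(x) = -1/24 (B(x) = 1/(-24) = -1/24)
g(Q) = -1/24
g(-(-205 + 921)/((-361 - 472)*(-309 + 262) + 198)) - 1*2104069 = -1/24 - 1*2104069 = -1/24 - 2104069 = -50497657/24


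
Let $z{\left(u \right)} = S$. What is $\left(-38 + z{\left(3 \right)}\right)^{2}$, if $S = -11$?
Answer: $2401$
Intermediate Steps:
$z{\left(u \right)} = -11$
$\left(-38 + z{\left(3 \right)}\right)^{2} = \left(-38 - 11\right)^{2} = \left(-49\right)^{2} = 2401$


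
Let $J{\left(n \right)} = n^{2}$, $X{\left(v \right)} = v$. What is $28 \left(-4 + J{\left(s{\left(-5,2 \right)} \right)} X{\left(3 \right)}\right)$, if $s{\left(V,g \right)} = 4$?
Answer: $1232$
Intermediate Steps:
$28 \left(-4 + J{\left(s{\left(-5,2 \right)} \right)} X{\left(3 \right)}\right) = 28 \left(-4 + 4^{2} \cdot 3\right) = 28 \left(-4 + 16 \cdot 3\right) = 28 \left(-4 + 48\right) = 28 \cdot 44 = 1232$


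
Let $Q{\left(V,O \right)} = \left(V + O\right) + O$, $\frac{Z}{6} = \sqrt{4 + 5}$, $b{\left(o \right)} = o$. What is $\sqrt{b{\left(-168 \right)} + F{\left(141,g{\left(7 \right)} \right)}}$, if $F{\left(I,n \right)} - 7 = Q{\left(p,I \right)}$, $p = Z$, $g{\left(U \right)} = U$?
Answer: $\sqrt{139} \approx 11.79$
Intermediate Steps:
$Z = 18$ ($Z = 6 \sqrt{4 + 5} = 6 \sqrt{9} = 6 \cdot 3 = 18$)
$p = 18$
$Q{\left(V,O \right)} = V + 2 O$ ($Q{\left(V,O \right)} = \left(O + V\right) + O = V + 2 O$)
$F{\left(I,n \right)} = 25 + 2 I$ ($F{\left(I,n \right)} = 7 + \left(18 + 2 I\right) = 25 + 2 I$)
$\sqrt{b{\left(-168 \right)} + F{\left(141,g{\left(7 \right)} \right)}} = \sqrt{-168 + \left(25 + 2 \cdot 141\right)} = \sqrt{-168 + \left(25 + 282\right)} = \sqrt{-168 + 307} = \sqrt{139}$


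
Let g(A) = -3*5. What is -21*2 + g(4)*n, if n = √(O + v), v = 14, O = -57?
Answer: -42 - 15*I*√43 ≈ -42.0 - 98.362*I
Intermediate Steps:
g(A) = -15
n = I*√43 (n = √(-57 + 14) = √(-43) = I*√43 ≈ 6.5574*I)
-21*2 + g(4)*n = -21*2 - 15*I*√43 = -42 - 15*I*√43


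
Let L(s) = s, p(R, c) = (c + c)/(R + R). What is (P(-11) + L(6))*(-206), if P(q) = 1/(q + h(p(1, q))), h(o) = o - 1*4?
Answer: -15965/13 ≈ -1228.1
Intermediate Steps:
p(R, c) = c/R (p(R, c) = (2*c)/((2*R)) = (2*c)*(1/(2*R)) = c/R)
h(o) = -4 + o (h(o) = o - 4 = -4 + o)
P(q) = 1/(-4 + 2*q) (P(q) = 1/(q + (-4 + q/1)) = 1/(q + (-4 + q*1)) = 1/(q + (-4 + q)) = 1/(-4 + 2*q))
(P(-11) + L(6))*(-206) = (1/(2*(-2 - 11)) + 6)*(-206) = ((1/2)/(-13) + 6)*(-206) = ((1/2)*(-1/13) + 6)*(-206) = (-1/26 + 6)*(-206) = (155/26)*(-206) = -15965/13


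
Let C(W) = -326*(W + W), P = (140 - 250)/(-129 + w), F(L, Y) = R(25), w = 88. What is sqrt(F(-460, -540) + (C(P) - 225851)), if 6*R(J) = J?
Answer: I*sqrt(13773205686)/246 ≈ 477.07*I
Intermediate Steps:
R(J) = J/6
F(L, Y) = 25/6 (F(L, Y) = (1/6)*25 = 25/6)
P = 110/41 (P = (140 - 250)/(-129 + 88) = -110/(-41) = -110*(-1/41) = 110/41 ≈ 2.6829)
C(W) = -652*W
sqrt(F(-460, -540) + (C(P) - 225851)) = sqrt(25/6 + (-652*110/41 - 225851)) = sqrt(25/6 + (-71720/41 - 225851)) = sqrt(25/6 - 9331611/41) = sqrt(-55988641/246) = I*sqrt(13773205686)/246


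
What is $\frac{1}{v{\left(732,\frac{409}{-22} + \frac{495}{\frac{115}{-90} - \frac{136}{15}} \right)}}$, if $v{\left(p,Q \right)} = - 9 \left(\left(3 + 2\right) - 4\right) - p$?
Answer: $- \frac{1}{741} \approx -0.0013495$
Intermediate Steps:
$v{\left(p,Q \right)} = -9 - p$ ($v{\left(p,Q \right)} = - 9 \left(5 - 4\right) - p = \left(-9\right) 1 - p = -9 - p$)
$\frac{1}{v{\left(732,\frac{409}{-22} + \frac{495}{\frac{115}{-90} - \frac{136}{15}} \right)}} = \frac{1}{-9 - 732} = \frac{1}{-741} = - \frac{1}{741}$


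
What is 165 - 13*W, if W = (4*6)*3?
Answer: -771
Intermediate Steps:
W = 72 (W = 24*3 = 72)
165 - 13*W = 165 - 13*72 = 165 - 1*936 = 165 - 936 = -771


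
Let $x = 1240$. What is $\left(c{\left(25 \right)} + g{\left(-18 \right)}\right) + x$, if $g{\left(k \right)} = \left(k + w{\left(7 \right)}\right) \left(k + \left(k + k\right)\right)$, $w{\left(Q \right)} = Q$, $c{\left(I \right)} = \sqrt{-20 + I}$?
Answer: $1834 + \sqrt{5} \approx 1836.2$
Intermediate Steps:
$g{\left(k \right)} = 3 k \left(7 + k\right)$ ($g{\left(k \right)} = \left(k + 7\right) \left(k + \left(k + k\right)\right) = \left(7 + k\right) \left(k + 2 k\right) = \left(7 + k\right) 3 k = 3 k \left(7 + k\right)$)
$\left(c{\left(25 \right)} + g{\left(-18 \right)}\right) + x = \left(\sqrt{-20 + 25} + 3 \left(-18\right) \left(7 - 18\right)\right) + 1240 = \left(\sqrt{5} + 3 \left(-18\right) \left(-11\right)\right) + 1240 = \left(\sqrt{5} + 594\right) + 1240 = \left(594 + \sqrt{5}\right) + 1240 = 1834 + \sqrt{5}$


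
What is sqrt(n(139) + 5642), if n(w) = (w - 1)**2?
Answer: sqrt(24686) ≈ 157.12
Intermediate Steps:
n(w) = (-1 + w)**2
sqrt(n(139) + 5642) = sqrt((-1 + 139)**2 + 5642) = sqrt(138**2 + 5642) = sqrt(19044 + 5642) = sqrt(24686)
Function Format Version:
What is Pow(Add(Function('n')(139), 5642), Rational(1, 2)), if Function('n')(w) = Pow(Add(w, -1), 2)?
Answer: Pow(24686, Rational(1, 2)) ≈ 157.12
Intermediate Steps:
Function('n')(w) = Pow(Add(-1, w), 2)
Pow(Add(Function('n')(139), 5642), Rational(1, 2)) = Pow(Add(Pow(Add(-1, 139), 2), 5642), Rational(1, 2)) = Pow(Add(Pow(138, 2), 5642), Rational(1, 2)) = Pow(Add(19044, 5642), Rational(1, 2)) = Pow(24686, Rational(1, 2))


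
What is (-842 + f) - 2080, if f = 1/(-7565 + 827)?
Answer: -19688437/6738 ≈ -2922.0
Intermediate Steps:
f = -1/6738 (f = 1/(-6738) = -1/6738 ≈ -0.00014841)
(-842 + f) - 2080 = (-842 - 1/6738) - 2080 = -5673397/6738 - 2080 = -19688437/6738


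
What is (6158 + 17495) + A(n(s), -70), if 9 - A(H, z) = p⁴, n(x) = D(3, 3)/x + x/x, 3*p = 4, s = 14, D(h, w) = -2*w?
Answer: 1916366/81 ≈ 23659.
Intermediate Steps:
p = 4/3 (p = (⅓)*4 = 4/3 ≈ 1.3333)
n(x) = 1 - 6/x (n(x) = (-2*3)/x + x/x = -6/x + 1 = 1 - 6/x)
A(H, z) = 473/81 (A(H, z) = 9 - (4/3)⁴ = 9 - 1*256/81 = 9 - 256/81 = 473/81)
(6158 + 17495) + A(n(s), -70) = (6158 + 17495) + 473/81 = 23653 + 473/81 = 1916366/81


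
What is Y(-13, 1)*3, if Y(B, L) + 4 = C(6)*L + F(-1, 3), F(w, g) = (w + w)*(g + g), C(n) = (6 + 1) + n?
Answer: -9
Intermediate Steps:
C(n) = 7 + n
F(w, g) = 4*g*w (F(w, g) = (2*w)*(2*g) = 4*g*w)
Y(B, L) = -16 + 13*L (Y(B, L) = -4 + ((7 + 6)*L + 4*3*(-1)) = -4 + (13*L - 12) = -4 + (-12 + 13*L) = -16 + 13*L)
Y(-13, 1)*3 = (-16 + 13*1)*3 = (-16 + 13)*3 = -3*3 = -9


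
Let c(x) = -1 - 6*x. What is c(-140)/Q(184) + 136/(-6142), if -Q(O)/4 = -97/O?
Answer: 118515578/297887 ≈ 397.85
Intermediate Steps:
Q(O) = 388/O (Q(O) = -(-388)/O = 388/O)
c(-140)/Q(184) + 136/(-6142) = (-1 - 6*(-140))/((388/184)) + 136/(-6142) = (-1 + 840)/((388*(1/184))) + 136*(-1/6142) = 839/(97/46) - 68/3071 = 839*(46/97) - 68/3071 = 38594/97 - 68/3071 = 118515578/297887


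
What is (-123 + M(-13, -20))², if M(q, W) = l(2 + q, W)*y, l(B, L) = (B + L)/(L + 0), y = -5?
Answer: 273529/16 ≈ 17096.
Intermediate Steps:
l(B, L) = (B + L)/L
M(q, W) = -5*(2 + W + q)/W (M(q, W) = (((2 + q) + W)/W)*(-5) = ((2 + W + q)/W)*(-5) = -5*(2 + W + q)/W)
(-123 + M(-13, -20))² = (-123 + 5*(-2 - 1*(-20) - 1*(-13))/(-20))² = (-123 + 5*(-1/20)*(-2 + 20 + 13))² = (-123 + 5*(-1/20)*31)² = (-123 - 31/4)² = (-523/4)² = 273529/16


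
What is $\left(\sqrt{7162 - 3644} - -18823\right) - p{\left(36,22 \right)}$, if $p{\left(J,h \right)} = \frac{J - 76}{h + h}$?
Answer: $\frac{207063}{11} + \sqrt{3518} \approx 18883.0$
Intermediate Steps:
$p{\left(J,h \right)} = \frac{-76 + J}{2 h}$
$\left(\sqrt{7162 - 3644} - -18823\right) - p{\left(36,22 \right)} = \left(\sqrt{7162 - 3644} - -18823\right) - \frac{-76 + 36}{2 \cdot 22} = \left(\sqrt{3518} + 18823\right) - \frac{1}{2} \cdot \frac{1}{22} \left(-40\right) = \left(18823 + \sqrt{3518}\right) - - \frac{10}{11} = \left(18823 + \sqrt{3518}\right) + \frac{10}{11} = \frac{207063}{11} + \sqrt{3518}$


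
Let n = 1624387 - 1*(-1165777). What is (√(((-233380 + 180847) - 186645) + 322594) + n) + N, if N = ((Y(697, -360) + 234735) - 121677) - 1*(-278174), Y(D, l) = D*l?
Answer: 2930476 + 2*√20854 ≈ 2.9308e+6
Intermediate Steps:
N = 140312 (N = ((697*(-360) + 234735) - 121677) - 1*(-278174) = ((-250920 + 234735) - 121677) + 278174 = (-16185 - 121677) + 278174 = -137862 + 278174 = 140312)
n = 2790164 (n = 1624387 + 1165777 = 2790164)
(√(((-233380 + 180847) - 186645) + 322594) + n) + N = (√(((-233380 + 180847) - 186645) + 322594) + 2790164) + 140312 = (√((-52533 - 186645) + 322594) + 2790164) + 140312 = (√(-239178 + 322594) + 2790164) + 140312 = (√83416 + 2790164) + 140312 = (2*√20854 + 2790164) + 140312 = (2790164 + 2*√20854) + 140312 = 2930476 + 2*√20854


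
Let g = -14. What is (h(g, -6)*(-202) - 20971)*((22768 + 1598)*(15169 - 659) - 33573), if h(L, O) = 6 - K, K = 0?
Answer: -7842069540921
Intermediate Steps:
h(L, O) = 6 (h(L, O) = 6 - 1*0 = 6 + 0 = 6)
(h(g, -6)*(-202) - 20971)*((22768 + 1598)*(15169 - 659) - 33573) = (6*(-202) - 20971)*((22768 + 1598)*(15169 - 659) - 33573) = (-1212 - 20971)*(24366*14510 - 33573) = -22183*(353550660 - 33573) = -22183*353517087 = -7842069540921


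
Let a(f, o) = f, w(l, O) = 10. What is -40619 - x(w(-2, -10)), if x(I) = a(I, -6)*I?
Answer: -40719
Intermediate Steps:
x(I) = I² (x(I) = I*I = I²)
-40619 - x(w(-2, -10)) = -40619 - 1*10² = -40619 - 1*100 = -40619 - 100 = -40719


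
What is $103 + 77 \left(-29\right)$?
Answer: $-2130$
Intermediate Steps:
$103 + 77 \left(-29\right) = 103 - 2233 = -2130$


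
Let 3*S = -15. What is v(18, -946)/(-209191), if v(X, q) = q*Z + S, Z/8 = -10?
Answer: -75675/209191 ≈ -0.36175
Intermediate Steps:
S = -5 (S = (⅓)*(-15) = -5)
Z = -80 (Z = 8*(-10) = -80)
v(X, q) = -5 - 80*q (v(X, q) = q*(-80) - 5 = -80*q - 5 = -5 - 80*q)
v(18, -946)/(-209191) = (-5 - 80*(-946))/(-209191) = (-5 + 75680)*(-1/209191) = 75675*(-1/209191) = -75675/209191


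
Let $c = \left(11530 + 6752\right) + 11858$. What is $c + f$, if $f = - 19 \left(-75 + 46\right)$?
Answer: $30691$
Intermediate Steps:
$f = 551$ ($f = \left(-19\right) \left(-29\right) = 551$)
$c = 30140$ ($c = 18282 + 11858 = 30140$)
$c + f = 30140 + 551 = 30691$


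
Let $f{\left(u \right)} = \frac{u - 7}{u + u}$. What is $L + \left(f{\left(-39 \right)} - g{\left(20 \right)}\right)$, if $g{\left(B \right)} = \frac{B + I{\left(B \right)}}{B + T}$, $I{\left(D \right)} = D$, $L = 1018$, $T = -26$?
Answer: $\frac{39985}{39} \approx 1025.3$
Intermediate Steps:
$f{\left(u \right)} = \frac{-7 + u}{2 u}$
$g{\left(B \right)} = \frac{2 B}{-26 + B}$ ($g{\left(B \right)} = \frac{B + B}{B - 26} = \frac{2 B}{-26 + B}$)
$L + \left(f{\left(-39 \right)} - g{\left(20 \right)}\right) = 1018 + \left(\frac{-7 - 39}{2 \left(-39\right)} - 2 \cdot 20 \frac{1}{-26 + 20}\right) = 1018 + \left(\frac{1}{2} \left(- \frac{1}{39}\right) \left(-46\right) - 2 \cdot 20 \frac{1}{-6}\right) = 1018 - \left(- \frac{23}{39} + 2 \cdot 20 \left(- \frac{1}{6}\right)\right) = 1018 + \left(\frac{23}{39} - - \frac{20}{3}\right) = 1018 + \left(\frac{23}{39} + \frac{20}{3}\right) = 1018 + \frac{283}{39} = \frac{39985}{39}$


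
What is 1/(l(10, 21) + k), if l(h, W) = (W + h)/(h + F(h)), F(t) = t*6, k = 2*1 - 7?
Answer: -70/319 ≈ -0.21944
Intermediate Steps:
k = -5 (k = 2 - 7 = -5)
F(t) = 6*t
l(h, W) = (W + h)/(7*h) (l(h, W) = (W + h)/(h + 6*h) = (W + h)/((7*h)) = (W + h)*(1/(7*h)) = (W + h)/(7*h))
1/(l(10, 21) + k) = 1/((⅐)*(21 + 10)/10 - 5) = 1/((⅐)*(⅒)*31 - 5) = 1/(31/70 - 5) = 1/(-319/70) = -70/319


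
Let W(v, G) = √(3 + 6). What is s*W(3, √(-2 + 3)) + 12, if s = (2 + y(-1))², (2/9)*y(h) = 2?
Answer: 375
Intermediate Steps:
y(h) = 9 (y(h) = (9/2)*2 = 9)
W(v, G) = 3 (W(v, G) = √9 = 3)
s = 121 (s = (2 + 9)² = 11² = 121)
s*W(3, √(-2 + 3)) + 12 = 121*3 + 12 = 363 + 12 = 375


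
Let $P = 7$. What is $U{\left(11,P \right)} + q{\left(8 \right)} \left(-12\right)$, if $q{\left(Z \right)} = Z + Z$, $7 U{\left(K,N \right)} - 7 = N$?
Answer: $-190$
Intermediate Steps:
$U{\left(K,N \right)} = 1 + \frac{N}{7}$
$q{\left(Z \right)} = 2 Z$
$U{\left(11,P \right)} + q{\left(8 \right)} \left(-12\right) = \left(1 + \frac{1}{7} \cdot 7\right) + 2 \cdot 8 \left(-12\right) = \left(1 + 1\right) + 16 \left(-12\right) = 2 - 192 = -190$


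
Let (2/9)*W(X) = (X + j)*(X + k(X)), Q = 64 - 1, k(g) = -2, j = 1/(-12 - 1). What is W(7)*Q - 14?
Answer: 127393/13 ≈ 9799.5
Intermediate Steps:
j = -1/13 (j = 1/(-13) = -1/13 ≈ -0.076923)
Q = 63
W(X) = 9*(-2 + X)*(-1/13 + X)/2 (W(X) = 9*((X - 1/13)*(X - 2))/2 = 9*((-1/13 + X)*(-2 + X))/2 = 9*((-2 + X)*(-1/13 + X))/2 = 9*(-2 + X)*(-1/13 + X)/2)
W(7)*Q - 14 = (9/13 - 243/26*7 + (9/2)*7²)*63 - 14 = (9/13 - 1701/26 + (9/2)*49)*63 - 14 = (9/13 - 1701/26 + 441/2)*63 - 14 = (2025/13)*63 - 14 = 127575/13 - 14 = 127393/13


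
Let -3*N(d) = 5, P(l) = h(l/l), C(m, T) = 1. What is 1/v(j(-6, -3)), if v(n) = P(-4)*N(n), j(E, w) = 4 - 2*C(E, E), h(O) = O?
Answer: -3/5 ≈ -0.60000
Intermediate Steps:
j(E, w) = 2 (j(E, w) = 4 - 2*1 = 4 - 2 = 2)
P(l) = 1 (P(l) = l/l = 1)
N(d) = -5/3 (N(d) = -1/3*5 = -5/3)
v(n) = -5/3 (v(n) = 1*(-5/3) = -5/3)
1/v(j(-6, -3)) = 1/(-5/3) = -3/5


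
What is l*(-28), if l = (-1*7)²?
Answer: -1372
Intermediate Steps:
l = 49 (l = (-7)² = 49)
l*(-28) = 49*(-28) = -1372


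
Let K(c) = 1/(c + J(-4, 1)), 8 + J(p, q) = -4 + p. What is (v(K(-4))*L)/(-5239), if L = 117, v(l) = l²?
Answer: -9/161200 ≈ -5.5831e-5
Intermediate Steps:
J(p, q) = -12 + p (J(p, q) = -8 + (-4 + p) = -12 + p)
K(c) = 1/(-16 + c) (K(c) = 1/(c + (-12 - 4)) = 1/(c - 16) = 1/(-16 + c))
(v(K(-4))*L)/(-5239) = ((1/(-16 - 4))²*117)/(-5239) = ((1/(-20))²*117)*(-1/5239) = ((-1/20)²*117)*(-1/5239) = ((1/400)*117)*(-1/5239) = (117/400)*(-1/5239) = -9/161200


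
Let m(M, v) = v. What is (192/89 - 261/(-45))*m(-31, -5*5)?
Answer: -17705/89 ≈ -198.93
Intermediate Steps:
(192/89 - 261/(-45))*m(-31, -5*5) = (192/89 - 261/(-45))*(-5*5) = (192*(1/89) - 261*(-1/45))*(-25) = (192/89 + 29/5)*(-25) = (3541/445)*(-25) = -17705/89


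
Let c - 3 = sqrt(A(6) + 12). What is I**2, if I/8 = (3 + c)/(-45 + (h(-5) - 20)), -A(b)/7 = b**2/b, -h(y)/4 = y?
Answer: 128/675 + 256*I*sqrt(30)/675 ≈ 0.18963 + 2.0773*I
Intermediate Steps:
h(y) = -4*y
A(b) = -7*b (A(b) = -7*b**2/b = -7*b)
c = 3 + I*sqrt(30) (c = 3 + sqrt(-7*6 + 12) = 3 + sqrt(-42 + 12) = 3 + sqrt(-30) = 3 + I*sqrt(30) ≈ 3.0 + 5.4772*I)
I = -16/15 - 8*I*sqrt(30)/45 (I = 8*((3 + (3 + I*sqrt(30)))/(-45 + (-4*(-5) - 20))) = 8*((6 + I*sqrt(30))/(-45 + (20 - 20))) = 8*((6 + I*sqrt(30))/(-45 + 0)) = 8*((6 + I*sqrt(30))/(-45)) = 8*((6 + I*sqrt(30))*(-1/45)) = 8*(-2/15 - I*sqrt(30)/45) = -16/15 - 8*I*sqrt(30)/45 ≈ -1.0667 - 0.97373*I)
I**2 = (-16/15 - 8*I*sqrt(30)/45)**2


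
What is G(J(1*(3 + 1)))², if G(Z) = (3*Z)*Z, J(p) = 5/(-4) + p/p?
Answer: 9/256 ≈ 0.035156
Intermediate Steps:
J(p) = -¼ (J(p) = 5*(-¼) + 1 = -5/4 + 1 = -¼)
G(Z) = 3*Z²
G(J(1*(3 + 1)))² = (3*(-¼)²)² = (3*(1/16))² = (3/16)² = 9/256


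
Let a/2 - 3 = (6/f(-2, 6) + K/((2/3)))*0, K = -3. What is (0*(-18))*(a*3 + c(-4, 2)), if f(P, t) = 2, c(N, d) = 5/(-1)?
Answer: 0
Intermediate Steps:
c(N, d) = -5 (c(N, d) = 5*(-1) = -5)
a = 6 (a = 6 + 2*((6/2 - 3/(2/3))*0) = 6 + 2*((6*(1/2) - 3/(2*(1/3)))*0) = 6 + 2*((3 - 3/2/3)*0) = 6 + 2*((3 - 3*3/2)*0) = 6 + 2*((3 - 9/2)*0) = 6 + 2*(-3/2*0) = 6 + 2*0 = 6 + 0 = 6)
(0*(-18))*(a*3 + c(-4, 2)) = (0*(-18))*(6*3 - 5) = 0*(18 - 5) = 0*13 = 0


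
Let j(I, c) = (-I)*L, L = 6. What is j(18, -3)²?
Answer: 11664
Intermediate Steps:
j(I, c) = -6*I (j(I, c) = -I*6 = -6*I)
j(18, -3)² = (-6*18)² = (-108)² = 11664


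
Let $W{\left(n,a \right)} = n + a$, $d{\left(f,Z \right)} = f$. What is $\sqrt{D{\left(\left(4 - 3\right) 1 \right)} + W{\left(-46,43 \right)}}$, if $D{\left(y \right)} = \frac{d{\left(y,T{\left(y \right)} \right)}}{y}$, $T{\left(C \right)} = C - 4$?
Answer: $i \sqrt{2} \approx 1.4142 i$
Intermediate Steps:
$T{\left(C \right)} = -4 + C$ ($T{\left(C \right)} = C - 4 = -4 + C$)
$D{\left(y \right)} = 1$ ($D{\left(y \right)} = \frac{y}{y} = 1$)
$W{\left(n,a \right)} = a + n$
$\sqrt{D{\left(\left(4 - 3\right) 1 \right)} + W{\left(-46,43 \right)}} = \sqrt{1 + \left(43 - 46\right)} = \sqrt{1 - 3} = \sqrt{-2} = i \sqrt{2}$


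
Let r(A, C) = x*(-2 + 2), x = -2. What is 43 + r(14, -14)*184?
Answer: 43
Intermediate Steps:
r(A, C) = 0 (r(A, C) = -2*(-2 + 2) = -2*0 = 0)
43 + r(14, -14)*184 = 43 + 0*184 = 43 + 0 = 43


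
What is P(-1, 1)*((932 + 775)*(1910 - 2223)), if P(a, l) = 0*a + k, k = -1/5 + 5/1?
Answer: -12822984/5 ≈ -2.5646e+6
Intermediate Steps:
k = 24/5 (k = -1*⅕ + 5*1 = -⅕ + 5 = 24/5 ≈ 4.8000)
P(a, l) = 24/5 (P(a, l) = 0*a + 24/5 = 0 + 24/5 = 24/5)
P(-1, 1)*((932 + 775)*(1910 - 2223)) = 24*((932 + 775)*(1910 - 2223))/5 = 24*(1707*(-313))/5 = (24/5)*(-534291) = -12822984/5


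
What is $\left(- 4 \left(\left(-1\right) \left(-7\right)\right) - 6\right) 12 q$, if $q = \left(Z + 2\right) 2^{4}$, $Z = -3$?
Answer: $6528$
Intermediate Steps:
$q = -16$ ($q = \left(-3 + 2\right) 2^{4} = \left(-1\right) 16 = -16$)
$\left(- 4 \left(\left(-1\right) \left(-7\right)\right) - 6\right) 12 q = \left(- 4 \left(\left(-1\right) \left(-7\right)\right) - 6\right) 12 \left(-16\right) = \left(\left(-4\right) 7 - 6\right) 12 \left(-16\right) = \left(-28 - 6\right) 12 \left(-16\right) = \left(-34\right) 12 \left(-16\right) = \left(-408\right) \left(-16\right) = 6528$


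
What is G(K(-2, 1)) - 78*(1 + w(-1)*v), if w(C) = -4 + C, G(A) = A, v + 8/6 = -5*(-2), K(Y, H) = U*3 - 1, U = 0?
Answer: 3301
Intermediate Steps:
K(Y, H) = -1 (K(Y, H) = 0*3 - 1 = 0 - 1 = -1)
v = 26/3 (v = -4/3 - 5*(-2) = -4/3 + 10 = 26/3 ≈ 8.6667)
G(K(-2, 1)) - 78*(1 + w(-1)*v) = -1 - 78*(1 + (-4 - 1)*(26/3)) = -1 - 78*(1 - 5*26/3) = -1 - 78*(1 - 130/3) = -1 - 78*(-127/3) = -1 + 3302 = 3301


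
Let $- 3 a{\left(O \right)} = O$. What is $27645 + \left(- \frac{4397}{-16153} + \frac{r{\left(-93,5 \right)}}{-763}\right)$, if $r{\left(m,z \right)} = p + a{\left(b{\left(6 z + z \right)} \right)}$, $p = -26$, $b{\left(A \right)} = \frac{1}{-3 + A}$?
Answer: $\frac{32709233732377}{1183174944} \approx 27645.0$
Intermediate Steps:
$a{\left(O \right)} = - \frac{O}{3}$
$r{\left(m,z \right)} = -26 - \frac{1}{3 \left(-3 + 7 z\right)}$ ($r{\left(m,z \right)} = -26 - \frac{1}{3 \left(-3 + \left(6 z + z\right)\right)} = -26 - \frac{1}{3 \left(-3 + 7 z\right)}$)
$27645 + \left(- \frac{4397}{-16153} + \frac{r{\left(-93,5 \right)}}{-763}\right) = 27645 + \left(- \frac{4397}{-16153} + \frac{\frac{1}{3} \frac{1}{-3 + 7 \cdot 5} \left(233 - 2730\right)}{-763}\right) = 27645 + \left(\left(-4397\right) \left(- \frac{1}{16153}\right) + \frac{233 - 2730}{3 \left(-3 + 35\right)} \left(- \frac{1}{763}\right)\right) = 27645 + \left(\frac{4397}{16153} + \frac{1}{3} \cdot \frac{1}{32} \left(-2497\right) \left(- \frac{1}{763}\right)\right) = 27645 + \left(\frac{4397}{16153} - - \frac{2497}{73248}\right) = 27645 + \left(\frac{4397}{16153} + \frac{2497}{73248}\right) = 27645 + \frac{362405497}{1183174944} = \frac{32709233732377}{1183174944}$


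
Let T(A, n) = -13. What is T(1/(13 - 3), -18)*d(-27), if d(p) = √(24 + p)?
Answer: -13*I*√3 ≈ -22.517*I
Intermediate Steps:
T(1/(13 - 3), -18)*d(-27) = -13*√(24 - 27) = -13*I*√3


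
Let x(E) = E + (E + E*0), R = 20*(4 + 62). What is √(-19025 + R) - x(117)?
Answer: -234 + I*√17705 ≈ -234.0 + 133.06*I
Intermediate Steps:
R = 1320 (R = 20*66 = 1320)
x(E) = 2*E (x(E) = E + (E + 0) = E + E = 2*E)
√(-19025 + R) - x(117) = √(-19025 + 1320) - 2*117 = √(-17705) - 1*234 = I*√17705 - 234 = -234 + I*√17705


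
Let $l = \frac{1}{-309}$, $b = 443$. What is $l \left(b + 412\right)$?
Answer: $- \frac{285}{103} \approx -2.767$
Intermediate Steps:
$l = - \frac{1}{309} \approx -0.0032362$
$l \left(b + 412\right) = - \frac{443 + 412}{309} = \left(- \frac{1}{309}\right) 855 = - \frac{285}{103}$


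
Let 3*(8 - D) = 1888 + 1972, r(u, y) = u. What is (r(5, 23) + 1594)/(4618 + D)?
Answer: 4797/10018 ≈ 0.47884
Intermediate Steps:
D = -3836/3 (D = 8 - (1888 + 1972)/3 = 8 - ⅓*3860 = 8 - 3860/3 = -3836/3 ≈ -1278.7)
(r(5, 23) + 1594)/(4618 + D) = (5 + 1594)/(4618 - 3836/3) = 1599/(10018/3) = 1599*(3/10018) = 4797/10018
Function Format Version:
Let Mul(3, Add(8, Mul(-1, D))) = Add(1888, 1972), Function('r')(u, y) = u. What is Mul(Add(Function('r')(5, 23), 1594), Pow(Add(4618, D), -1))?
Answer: Rational(4797, 10018) ≈ 0.47884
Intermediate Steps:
D = Rational(-3836, 3) (D = Add(8, Mul(Rational(-1, 3), Add(1888, 1972))) = Add(8, Mul(Rational(-1, 3), 3860)) = Add(8, Rational(-3860, 3)) = Rational(-3836, 3) ≈ -1278.7)
Mul(Add(Function('r')(5, 23), 1594), Pow(Add(4618, D), -1)) = Mul(Add(5, 1594), Pow(Add(4618, Rational(-3836, 3)), -1)) = Mul(1599, Pow(Rational(10018, 3), -1)) = Mul(1599, Rational(3, 10018)) = Rational(4797, 10018)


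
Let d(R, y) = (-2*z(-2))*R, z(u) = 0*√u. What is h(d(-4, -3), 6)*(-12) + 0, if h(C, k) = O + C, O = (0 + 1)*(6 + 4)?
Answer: -120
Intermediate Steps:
z(u) = 0
O = 10 (O = 1*10 = 10)
d(R, y) = 0 (d(R, y) = (-2*0)*R = 0*R = 0)
h(C, k) = 10 + C
h(d(-4, -3), 6)*(-12) + 0 = (10 + 0)*(-12) + 0 = 10*(-12) + 0 = -120 + 0 = -120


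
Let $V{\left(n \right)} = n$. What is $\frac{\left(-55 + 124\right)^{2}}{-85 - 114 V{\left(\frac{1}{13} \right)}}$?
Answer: $- \frac{2691}{53} \approx -50.774$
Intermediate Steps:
$\frac{\left(-55 + 124\right)^{2}}{-85 - 114 V{\left(\frac{1}{13} \right)}} = \frac{\left(-55 + 124\right)^{2}}{-85 - \frac{114}{13}} = \frac{69^{2}}{-85 - \frac{114}{13}} = \frac{4761}{-85 - \frac{114}{13}} = \frac{4761}{- \frac{1219}{13}} = 4761 \left(- \frac{13}{1219}\right) = - \frac{2691}{53}$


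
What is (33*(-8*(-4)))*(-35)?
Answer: -36960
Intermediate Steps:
(33*(-8*(-4)))*(-35) = (33*32)*(-35) = 1056*(-35) = -36960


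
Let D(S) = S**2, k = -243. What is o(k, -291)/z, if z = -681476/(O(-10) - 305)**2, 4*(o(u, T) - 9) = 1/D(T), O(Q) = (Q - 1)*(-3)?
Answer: -14096342608/14427017289 ≈ -0.97708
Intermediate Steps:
O(Q) = 3 - 3*Q (O(Q) = (-1 + Q)*(-3) = 3 - 3*Q)
o(u, T) = 9 + 1/(4*T**2) (o(u, T) = 9 + 1/(4*(T**2)) = 9 + 1/(4*T**2))
z = -170369/18496 (z = -681476/((3 - 3*(-10)) - 305)**2 = -681476/((3 + 30) - 305)**2 = -681476/(33 - 305)**2 = -681476/((-272)**2) = -681476/73984 = -681476*1/73984 = -170369/18496 ≈ -9.2111)
o(k, -291)/z = (9 + (1/4)/(-291)**2)/(-170369/18496) = (9 + (1/4)*(1/84681))*(-18496/170369) = (9 + 1/338724)*(-18496/170369) = (3048517/338724)*(-18496/170369) = -14096342608/14427017289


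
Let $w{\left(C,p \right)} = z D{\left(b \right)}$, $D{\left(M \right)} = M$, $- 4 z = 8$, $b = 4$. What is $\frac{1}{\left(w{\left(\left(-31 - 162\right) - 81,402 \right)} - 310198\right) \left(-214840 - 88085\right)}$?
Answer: $\frac{1}{93969152550} \approx 1.0642 \cdot 10^{-11}$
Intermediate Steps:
$z = -2$ ($z = \left(- \frac{1}{4}\right) 8 = -2$)
$w{\left(C,p \right)} = -8$ ($w{\left(C,p \right)} = \left(-2\right) 4 = -8$)
$\frac{1}{\left(w{\left(\left(-31 - 162\right) - 81,402 \right)} - 310198\right) \left(-214840 - 88085\right)} = \frac{1}{\left(-8 - 310198\right) \left(-214840 - 88085\right)} = \frac{1}{\left(-8 - 310198\right) \left(-302925\right)} = \frac{1}{\left(-310206\right) \left(-302925\right)} = \frac{1}{93969152550}$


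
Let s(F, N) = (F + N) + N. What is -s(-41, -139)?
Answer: 319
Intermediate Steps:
s(F, N) = F + 2*N
-s(-41, -139) = -(-41 + 2*(-139)) = -(-41 - 278) = -1*(-319) = 319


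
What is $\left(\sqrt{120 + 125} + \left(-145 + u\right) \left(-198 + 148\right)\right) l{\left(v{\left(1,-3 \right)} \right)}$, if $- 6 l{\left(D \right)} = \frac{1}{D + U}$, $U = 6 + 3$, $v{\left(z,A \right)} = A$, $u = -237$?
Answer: $- \frac{4775}{9} - \frac{7 \sqrt{5}}{36} \approx -530.99$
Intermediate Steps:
$U = 9$
$l{\left(D \right)} = - \frac{1}{6 \left(9 + D\right)}$ ($l{\left(D \right)} = - \frac{1}{6 \left(D + 9\right)} = - \frac{1}{6 \left(9 + D\right)}$)
$\left(\sqrt{120 + 125} + \left(-145 + u\right) \left(-198 + 148\right)\right) l{\left(v{\left(1,-3 \right)} \right)} = \left(\sqrt{120 + 125} + \left(-145 - 237\right) \left(-198 + 148\right)\right) \left(- \frac{1}{54 + 6 \left(-3\right)}\right) = \left(\sqrt{245} - -19100\right) \left(- \frac{1}{54 - 18}\right) = \left(7 \sqrt{5} + 19100\right) \left(- \frac{1}{36}\right) = \left(19100 + 7 \sqrt{5}\right) \left(\left(-1\right) \frac{1}{36}\right) = \left(19100 + 7 \sqrt{5}\right) \left(- \frac{1}{36}\right) = - \frac{4775}{9} - \frac{7 \sqrt{5}}{36}$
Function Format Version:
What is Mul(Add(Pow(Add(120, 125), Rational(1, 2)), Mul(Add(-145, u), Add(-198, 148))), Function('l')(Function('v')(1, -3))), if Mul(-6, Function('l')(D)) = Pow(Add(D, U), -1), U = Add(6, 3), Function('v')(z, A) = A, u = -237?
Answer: Add(Rational(-4775, 9), Mul(Rational(-7, 36), Pow(5, Rational(1, 2)))) ≈ -530.99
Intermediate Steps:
U = 9
Function('l')(D) = Mul(Rational(-1, 6), Pow(Add(9, D), -1)) (Function('l')(D) = Mul(Rational(-1, 6), Pow(Add(D, 9), -1)) = Mul(Rational(-1, 6), Pow(Add(9, D), -1)))
Mul(Add(Pow(Add(120, 125), Rational(1, 2)), Mul(Add(-145, u), Add(-198, 148))), Function('l')(Function('v')(1, -3))) = Mul(Add(Pow(Add(120, 125), Rational(1, 2)), Mul(Add(-145, -237), Add(-198, 148))), Mul(-1, Pow(Add(54, Mul(6, -3)), -1))) = Mul(Add(Pow(245, Rational(1, 2)), Mul(-382, -50)), Mul(-1, Pow(Add(54, -18), -1))) = Mul(Add(Mul(7, Pow(5, Rational(1, 2))), 19100), Mul(-1, Pow(36, -1))) = Mul(Add(19100, Mul(7, Pow(5, Rational(1, 2)))), Mul(-1, Rational(1, 36))) = Mul(Add(19100, Mul(7, Pow(5, Rational(1, 2)))), Rational(-1, 36)) = Add(Rational(-4775, 9), Mul(Rational(-7, 36), Pow(5, Rational(1, 2))))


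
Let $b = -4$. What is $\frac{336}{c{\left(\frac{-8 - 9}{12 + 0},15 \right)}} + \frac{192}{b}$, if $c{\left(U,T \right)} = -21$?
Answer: $-64$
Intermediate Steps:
$\frac{336}{c{\left(\frac{-8 - 9}{12 + 0},15 \right)}} + \frac{192}{b} = \frac{336}{-21} + \frac{192}{-4} = 336 \left(- \frac{1}{21}\right) + 192 \left(- \frac{1}{4}\right) = -16 - 48 = -64$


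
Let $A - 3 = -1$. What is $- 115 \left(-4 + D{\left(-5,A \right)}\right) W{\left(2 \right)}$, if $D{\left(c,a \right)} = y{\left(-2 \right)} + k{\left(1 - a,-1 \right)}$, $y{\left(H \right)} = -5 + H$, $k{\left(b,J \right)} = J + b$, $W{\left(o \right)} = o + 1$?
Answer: $4485$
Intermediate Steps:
$W{\left(o \right)} = 1 + o$
$A = 2$ ($A = 3 - 1 = 2$)
$D{\left(c,a \right)} = -7 - a$ ($D{\left(c,a \right)} = \left(-5 - 2\right) - a = -7 - a$)
$- 115 \left(-4 + D{\left(-5,A \right)}\right) W{\left(2 \right)} = - 115 \left(-4 - 9\right) \left(1 + 2\right) = - 115 \left(-4 - 9\right) 3 = - 115 \left(\left(-13\right) 3\right) = \left(-115\right) \left(-39\right) = 4485$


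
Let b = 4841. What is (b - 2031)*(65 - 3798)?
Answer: -10489730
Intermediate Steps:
(b - 2031)*(65 - 3798) = (4841 - 2031)*(65 - 3798) = 2810*(-3733) = -10489730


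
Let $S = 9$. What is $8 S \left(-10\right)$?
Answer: $-720$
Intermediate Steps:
$8 S \left(-10\right) = 8 \cdot 9 \left(-10\right) = 72 \left(-10\right) = -720$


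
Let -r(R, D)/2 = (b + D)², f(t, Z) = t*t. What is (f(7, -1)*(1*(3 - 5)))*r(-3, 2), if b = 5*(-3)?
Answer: 33124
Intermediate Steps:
f(t, Z) = t²
b = -15
r(R, D) = -2*(-15 + D)²
(f(7, -1)*(1*(3 - 5)))*r(-3, 2) = (7²*(1*(3 - 5)))*(-2*(-15 + 2)²) = (49*(1*(-2)))*(-2*(-13)²) = (49*(-2))*(-2*169) = -98*(-338) = 33124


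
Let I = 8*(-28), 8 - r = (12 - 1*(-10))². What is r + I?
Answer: -700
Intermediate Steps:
r = -476 (r = 8 - (12 - 1*(-10))² = 8 - (12 + 10)² = 8 - 1*22² = 8 - 1*484 = 8 - 484 = -476)
I = -224
r + I = -476 - 224 = -700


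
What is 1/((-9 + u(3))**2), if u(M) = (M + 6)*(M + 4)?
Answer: 1/2916 ≈ 0.00034294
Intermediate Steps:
u(M) = (4 + M)*(6 + M) (u(M) = (6 + M)*(4 + M) = (4 + M)*(6 + M))
1/((-9 + u(3))**2) = 1/((-9 + (24 + 3**2 + 10*3))**2) = 1/((-9 + (24 + 9 + 30))**2) = 1/((-9 + 63)**2) = 1/(54**2) = 1/2916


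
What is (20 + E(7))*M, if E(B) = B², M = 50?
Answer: 3450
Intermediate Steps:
(20 + E(7))*M = (20 + 7²)*50 = (20 + 49)*50 = 69*50 = 3450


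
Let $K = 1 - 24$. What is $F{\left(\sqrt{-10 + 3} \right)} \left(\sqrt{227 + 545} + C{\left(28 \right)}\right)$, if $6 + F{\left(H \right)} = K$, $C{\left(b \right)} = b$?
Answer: $-812 - 58 \sqrt{193} \approx -1617.8$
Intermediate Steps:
$K = -23$ ($K = 1 - 24 = -23$)
$F{\left(H \right)} = -29$ ($F{\left(H \right)} = -6 - 23 = -29$)
$F{\left(\sqrt{-10 + 3} \right)} \left(\sqrt{227 + 545} + C{\left(28 \right)}\right) = - 29 \left(\sqrt{227 + 545} + 28\right) = - 29 \left(\sqrt{772} + 28\right) = - 29 \left(2 \sqrt{193} + 28\right) = - 29 \left(28 + 2 \sqrt{193}\right) = -812 - 58 \sqrt{193}$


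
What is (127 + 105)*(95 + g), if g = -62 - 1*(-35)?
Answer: 15776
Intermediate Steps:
g = -27 (g = -62 + 35 = -27)
(127 + 105)*(95 + g) = (127 + 105)*(95 - 27) = 232*68 = 15776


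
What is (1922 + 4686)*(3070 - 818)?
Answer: 14881216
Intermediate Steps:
(1922 + 4686)*(3070 - 818) = 6608*2252 = 14881216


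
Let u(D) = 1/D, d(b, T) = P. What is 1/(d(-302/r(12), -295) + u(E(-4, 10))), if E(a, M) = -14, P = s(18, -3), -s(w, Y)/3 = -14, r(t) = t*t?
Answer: 14/587 ≈ 0.023850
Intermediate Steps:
r(t) = t²
s(w, Y) = 42 (s(w, Y) = -3*(-14) = 42)
P = 42
d(b, T) = 42
1/(d(-302/r(12), -295) + u(E(-4, 10))) = 1/(42 + 1/(-14)) = 1/(42 - 1/14) = 1/(587/14) = 14/587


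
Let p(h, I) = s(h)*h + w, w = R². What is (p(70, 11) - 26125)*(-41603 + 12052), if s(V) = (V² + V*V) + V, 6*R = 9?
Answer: -78579330059/4 ≈ -1.9645e+10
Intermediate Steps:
R = 3/2 (R = (⅙)*9 = 3/2 ≈ 1.5000)
s(V) = V + 2*V² (s(V) = (V² + V²) + V = 2*V² + V = V + 2*V²)
w = 9/4 (w = (3/2)² = 9/4 ≈ 2.2500)
p(h, I) = 9/4 + h²*(1 + 2*h) (p(h, I) = (h*(1 + 2*h))*h + 9/4 = h²*(1 + 2*h) + 9/4 = 9/4 + h²*(1 + 2*h))
(p(70, 11) - 26125)*(-41603 + 12052) = ((9/4 + 70² + 2*70³) - 26125)*(-41603 + 12052) = ((9/4 + 4900 + 2*343000) - 26125)*(-29551) = ((9/4 + 4900 + 686000) - 26125)*(-29551) = (2763609/4 - 26125)*(-29551) = (2659109/4)*(-29551) = -78579330059/4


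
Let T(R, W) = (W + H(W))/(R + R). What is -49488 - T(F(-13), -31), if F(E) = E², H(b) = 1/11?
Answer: -91998022/1859 ≈ -49488.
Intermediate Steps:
H(b) = 1/11
T(R, W) = (1/11 + W)/(2*R) (T(R, W) = (W + 1/11)/(R + R) = (1/11 + W)/((2*R)) = (1/11 + W)*(1/(2*R)) = (1/11 + W)/(2*R))
-49488 - T(F(-13), -31) = -49488 - (1 + 11*(-31))/(22*((-13)²)) = -49488 - (1 - 341)/(22*169) = -49488 - (-340)/(22*169) = -49488 - 1*(-170/1859) = -49488 + 170/1859 = -91998022/1859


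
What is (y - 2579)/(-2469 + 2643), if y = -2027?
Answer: -2303/87 ≈ -26.471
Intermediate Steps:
(y - 2579)/(-2469 + 2643) = (-2027 - 2579)/(-2469 + 2643) = -4606/174 = -4606*1/174 = -2303/87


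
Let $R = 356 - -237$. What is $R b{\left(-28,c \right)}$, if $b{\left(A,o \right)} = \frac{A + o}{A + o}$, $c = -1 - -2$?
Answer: $593$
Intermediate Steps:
$c = 1$ ($c = -1 + 2 = 1$)
$b{\left(A,o \right)} = 1$
$R = 593$ ($R = 356 + 237 = 593$)
$R b{\left(-28,c \right)} = 593 \cdot 1 = 593$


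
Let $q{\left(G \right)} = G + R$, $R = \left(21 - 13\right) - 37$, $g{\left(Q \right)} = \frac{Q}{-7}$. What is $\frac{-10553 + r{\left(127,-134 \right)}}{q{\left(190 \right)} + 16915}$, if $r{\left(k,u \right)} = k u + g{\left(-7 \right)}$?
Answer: $- \frac{4595}{2846} \approx -1.6145$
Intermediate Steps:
$g{\left(Q \right)} = - \frac{Q}{7}$ ($g{\left(Q \right)} = Q \left(- \frac{1}{7}\right) = - \frac{Q}{7}$)
$R = -29$ ($R = 8 - 37 = -29$)
$r{\left(k,u \right)} = 1 + k u$ ($r{\left(k,u \right)} = k u - -1 = k u + 1 = 1 + k u$)
$q{\left(G \right)} = -29 + G$ ($q{\left(G \right)} = G - 29 = -29 + G$)
$\frac{-10553 + r{\left(127,-134 \right)}}{q{\left(190 \right)} + 16915} = \frac{-10553 + \left(1 + 127 \left(-134\right)\right)}{\left(-29 + 190\right) + 16915} = \frac{-10553 + \left(1 - 17018\right)}{161 + 16915} = \frac{-10553 - 17017}{17076} = \left(-27570\right) \frac{1}{17076} = - \frac{4595}{2846}$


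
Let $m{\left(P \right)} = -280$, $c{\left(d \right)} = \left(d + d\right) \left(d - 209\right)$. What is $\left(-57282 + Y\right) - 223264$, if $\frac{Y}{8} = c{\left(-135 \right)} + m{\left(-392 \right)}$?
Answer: $460254$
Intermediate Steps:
$c{\left(d \right)} = 2 d \left(-209 + d\right)$
$Y = 740800$ ($Y = 8 \left(2 \left(-135\right) \left(-209 - 135\right) - 280\right) = 8 \left(2 \left(-135\right) \left(-344\right) - 280\right) = 8 \left(92880 - 280\right) = 8 \cdot 92600 = 740800$)
$\left(-57282 + Y\right) - 223264 = \left(-57282 + 740800\right) - 223264 = 683518 - 223264 = 460254$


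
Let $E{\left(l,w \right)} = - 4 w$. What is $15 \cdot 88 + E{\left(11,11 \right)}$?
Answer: $1276$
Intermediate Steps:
$15 \cdot 88 + E{\left(11,11 \right)} = 15 \cdot 88 - 44 = 1320 - 44 = 1276$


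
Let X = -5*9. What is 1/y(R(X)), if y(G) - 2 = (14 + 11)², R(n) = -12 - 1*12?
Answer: 1/627 ≈ 0.0015949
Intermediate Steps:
X = -45
R(n) = -24 (R(n) = -12 - 12 = -24)
y(G) = 627 (y(G) = 2 + (14 + 11)² = 2 + 25² = 2 + 625 = 627)
1/y(R(X)) = 1/627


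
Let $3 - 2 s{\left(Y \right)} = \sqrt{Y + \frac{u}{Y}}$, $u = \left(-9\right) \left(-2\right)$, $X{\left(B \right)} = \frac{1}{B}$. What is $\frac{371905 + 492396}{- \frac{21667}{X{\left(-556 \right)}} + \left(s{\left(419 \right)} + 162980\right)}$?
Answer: $\frac{8843389952654373}{124929068573803456} + \frac{864301 \sqrt{73567601}}{124929068573803456} \approx 0.070787$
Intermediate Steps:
$u = 18$
$s{\left(Y \right)} = \frac{3}{2} - \frac{\sqrt{Y + \frac{18}{Y}}}{2}$
$\frac{371905 + 492396}{- \frac{21667}{X{\left(-556 \right)}} + \left(s{\left(419 \right)} + 162980\right)} = \frac{371905 + 492396}{- \frac{21667}{\frac{1}{-556}} + \left(\left(\frac{3}{2} - \frac{\sqrt{\frac{18 + 419^{2}}{419}}}{2}\right) + 162980\right)} = \frac{864301}{- \frac{21667}{- \frac{1}{556}} + \left(\left(\frac{3}{2} - \frac{\sqrt{\frac{18 + 175561}{419}}}{2}\right) + 162980\right)} = \frac{864301}{\left(-21667\right) \left(-556\right) + \left(\left(\frac{3}{2} - \frac{\sqrt{\frac{1}{419} \cdot 175579}}{2}\right) + 162980\right)} = \frac{864301}{12046852 + \left(\left(\frac{3}{2} - \frac{\sqrt{\frac{175579}{419}}}{2}\right) + 162980\right)} = \frac{864301}{12046852 + \left(\left(\frac{3}{2} - \frac{\frac{1}{419} \sqrt{73567601}}{2}\right) + 162980\right)} = \frac{864301}{12046852 + \left(\left(\frac{3}{2} - \frac{\sqrt{73567601}}{838}\right) + 162980\right)} = \frac{864301}{12046852 + \left(\frac{325963}{2} - \frac{\sqrt{73567601}}{838}\right)} = \frac{864301}{\frac{24419667}{2} - \frac{\sqrt{73567601}}{838}}$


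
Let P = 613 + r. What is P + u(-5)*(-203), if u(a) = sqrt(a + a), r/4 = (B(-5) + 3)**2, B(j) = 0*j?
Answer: 649 - 203*I*sqrt(10) ≈ 649.0 - 641.94*I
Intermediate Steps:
B(j) = 0
r = 36 (r = 4*(0 + 3)**2 = 4*3**2 = 4*9 = 36)
u(a) = sqrt(2)*sqrt(a) (u(a) = sqrt(2*a) = sqrt(2)*sqrt(a))
P = 649 (P = 613 + 36 = 649)
P + u(-5)*(-203) = 649 + (sqrt(2)*sqrt(-5))*(-203) = 649 + (sqrt(2)*(I*sqrt(5)))*(-203) = 649 + (I*sqrt(10))*(-203) = 649 - 203*I*sqrt(10)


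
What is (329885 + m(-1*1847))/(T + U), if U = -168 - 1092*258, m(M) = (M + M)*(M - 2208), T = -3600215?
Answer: -15309055/3882119 ≈ -3.9435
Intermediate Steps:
m(M) = 2*M*(-2208 + M) (m(M) = (2*M)*(-2208 + M) = 2*M*(-2208 + M))
U = -281904 (U = -168 - 281736 = -281904)
(329885 + m(-1*1847))/(T + U) = (329885 + 2*(-1*1847)*(-2208 - 1*1847))/(-3600215 - 281904) = (329885 + 2*(-1847)*(-2208 - 1847))/(-3882119) = (329885 + 2*(-1847)*(-4055))*(-1/3882119) = (329885 + 14979170)*(-1/3882119) = 15309055*(-1/3882119) = -15309055/3882119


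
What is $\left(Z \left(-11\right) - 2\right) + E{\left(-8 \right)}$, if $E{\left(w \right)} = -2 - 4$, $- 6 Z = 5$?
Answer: $\frac{7}{6} \approx 1.1667$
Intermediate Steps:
$Z = - \frac{5}{6}$ ($Z = \left(- \frac{1}{6}\right) 5 = - \frac{5}{6} \approx -0.83333$)
$E{\left(w \right)} = -6$ ($E{\left(w \right)} = -2 - 4 = -6$)
$\left(Z \left(-11\right) - 2\right) + E{\left(-8 \right)} = \left(\left(- \frac{5}{6}\right) \left(-11\right) - 2\right) - 6 = \left(\frac{55}{6} - 2\right) - 6 = \frac{43}{6} - 6 = \frac{7}{6}$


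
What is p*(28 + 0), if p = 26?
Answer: 728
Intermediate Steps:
p*(28 + 0) = 26*(28 + 0) = 26*28 = 728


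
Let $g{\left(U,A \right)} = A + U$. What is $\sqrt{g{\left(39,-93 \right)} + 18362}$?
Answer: $2 \sqrt{4577} \approx 135.31$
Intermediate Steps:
$\sqrt{g{\left(39,-93 \right)} + 18362} = \sqrt{\left(-93 + 39\right) + 18362} = \sqrt{-54 + 18362} = \sqrt{18308} = 2 \sqrt{4577}$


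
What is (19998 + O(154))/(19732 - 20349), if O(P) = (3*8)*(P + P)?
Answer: -27390/617 ≈ -44.392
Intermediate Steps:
O(P) = 48*P (O(P) = 24*(2*P) = 48*P)
(19998 + O(154))/(19732 - 20349) = (19998 + 48*154)/(19732 - 20349) = (19998 + 7392)/(-617) = 27390*(-1/617) = -27390/617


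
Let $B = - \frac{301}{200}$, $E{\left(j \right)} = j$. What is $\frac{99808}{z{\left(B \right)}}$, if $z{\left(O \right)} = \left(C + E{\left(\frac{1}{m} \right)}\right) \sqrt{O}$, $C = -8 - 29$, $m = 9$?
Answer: $\frac{2245680 i \sqrt{602}}{24983} \approx 2205.5 i$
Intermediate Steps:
$B = - \frac{301}{200}$ ($B = \left(-301\right) \frac{1}{200} = - \frac{301}{200} \approx -1.505$)
$C = -37$ ($C = -8 - 29 = -37$)
$z{\left(O \right)} = - \frac{332 \sqrt{O}}{9}$ ($z{\left(O \right)} = \left(-37 + \frac{1}{9}\right) \sqrt{O} = - \frac{332 \sqrt{O}}{9}$)
$\frac{99808}{z{\left(B \right)}} = \frac{99808}{\left(- \frac{332}{9}\right) \sqrt{- \frac{301}{200}}} = \frac{99808}{\left(- \frac{332}{9}\right) \frac{i \sqrt{602}}{20}} = \frac{99808}{\left(- \frac{83}{45}\right) i \sqrt{602}} = 99808 \frac{45 i \sqrt{602}}{49966} = \frac{2245680 i \sqrt{602}}{24983}$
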